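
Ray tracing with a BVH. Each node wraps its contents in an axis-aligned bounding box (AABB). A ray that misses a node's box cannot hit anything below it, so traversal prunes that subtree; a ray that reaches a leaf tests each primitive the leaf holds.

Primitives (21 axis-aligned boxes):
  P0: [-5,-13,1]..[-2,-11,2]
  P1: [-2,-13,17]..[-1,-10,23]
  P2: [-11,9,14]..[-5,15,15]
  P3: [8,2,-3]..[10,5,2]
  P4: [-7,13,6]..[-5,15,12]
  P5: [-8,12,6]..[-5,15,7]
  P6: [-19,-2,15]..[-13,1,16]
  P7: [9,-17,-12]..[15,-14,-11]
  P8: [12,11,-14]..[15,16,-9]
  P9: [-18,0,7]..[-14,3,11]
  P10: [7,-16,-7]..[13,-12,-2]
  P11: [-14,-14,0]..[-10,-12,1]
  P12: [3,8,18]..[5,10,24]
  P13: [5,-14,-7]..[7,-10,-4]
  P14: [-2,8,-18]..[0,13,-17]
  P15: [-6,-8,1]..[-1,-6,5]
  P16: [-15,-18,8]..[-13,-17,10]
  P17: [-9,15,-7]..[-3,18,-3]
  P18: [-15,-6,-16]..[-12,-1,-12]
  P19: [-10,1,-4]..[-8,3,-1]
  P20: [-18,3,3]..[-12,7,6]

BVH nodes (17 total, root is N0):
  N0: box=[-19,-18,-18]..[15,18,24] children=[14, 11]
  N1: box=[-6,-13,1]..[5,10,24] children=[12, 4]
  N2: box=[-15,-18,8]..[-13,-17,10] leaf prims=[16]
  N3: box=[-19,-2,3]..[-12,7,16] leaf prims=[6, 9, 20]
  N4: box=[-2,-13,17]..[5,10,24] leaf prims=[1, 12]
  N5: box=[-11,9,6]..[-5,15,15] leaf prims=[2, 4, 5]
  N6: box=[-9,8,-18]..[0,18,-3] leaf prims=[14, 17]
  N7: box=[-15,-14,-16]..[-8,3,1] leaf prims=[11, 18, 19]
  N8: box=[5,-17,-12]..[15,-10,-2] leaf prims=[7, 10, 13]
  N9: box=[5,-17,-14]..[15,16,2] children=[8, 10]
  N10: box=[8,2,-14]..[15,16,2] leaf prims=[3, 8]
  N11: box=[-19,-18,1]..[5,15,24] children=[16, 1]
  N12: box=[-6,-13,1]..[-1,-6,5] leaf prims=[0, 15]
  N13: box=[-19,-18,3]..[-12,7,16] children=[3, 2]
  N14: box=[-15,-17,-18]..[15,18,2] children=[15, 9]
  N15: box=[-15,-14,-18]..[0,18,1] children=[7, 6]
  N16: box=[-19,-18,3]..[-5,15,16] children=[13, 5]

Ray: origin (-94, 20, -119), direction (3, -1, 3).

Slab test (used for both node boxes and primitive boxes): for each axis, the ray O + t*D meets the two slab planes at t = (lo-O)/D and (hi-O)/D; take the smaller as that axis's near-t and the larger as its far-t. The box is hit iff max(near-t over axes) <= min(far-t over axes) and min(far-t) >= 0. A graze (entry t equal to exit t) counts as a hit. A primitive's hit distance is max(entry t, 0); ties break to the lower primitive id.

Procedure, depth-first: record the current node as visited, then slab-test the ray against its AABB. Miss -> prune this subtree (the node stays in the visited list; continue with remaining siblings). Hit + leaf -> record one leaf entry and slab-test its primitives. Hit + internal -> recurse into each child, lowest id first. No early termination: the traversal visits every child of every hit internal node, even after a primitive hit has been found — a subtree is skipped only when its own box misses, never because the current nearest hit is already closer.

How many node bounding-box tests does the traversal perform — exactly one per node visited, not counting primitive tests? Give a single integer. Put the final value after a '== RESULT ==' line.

Traverse from the root:
N0 x:[25,109/3] y:[2,38] z:[101/3,143/3] -> hit [101/3,109/3], descend [11, 14]
  N11 x:[25,33] y:[5,38] z:[40,143/3] -> miss, prune
  N14 x:[79/3,109/3] y:[2,37] z:[101/3,121/3] -> hit [101/3,109/3], descend [9, 15]
    N9 x:[33,109/3] y:[4,37] z:[35,121/3] -> hit [35,109/3], descend [8, 10]
      N8 x:[33,109/3] y:[30,37] z:[107/3,39] -> hit [107/3,109/3] leaf, test {P7@t=107/3, P10(miss), P13(miss)}
      N10 x:[34,109/3] y:[4,18] z:[35,121/3] -> miss, prune
    N15 x:[79/3,94/3] y:[2,34] z:[101/3,40] -> miss, prune

Summary -> nodes [0, 11, 14, 9, 8, 10, 15]; box-tests=7; leaf-entries=1; first=P7

== RESULT ==
7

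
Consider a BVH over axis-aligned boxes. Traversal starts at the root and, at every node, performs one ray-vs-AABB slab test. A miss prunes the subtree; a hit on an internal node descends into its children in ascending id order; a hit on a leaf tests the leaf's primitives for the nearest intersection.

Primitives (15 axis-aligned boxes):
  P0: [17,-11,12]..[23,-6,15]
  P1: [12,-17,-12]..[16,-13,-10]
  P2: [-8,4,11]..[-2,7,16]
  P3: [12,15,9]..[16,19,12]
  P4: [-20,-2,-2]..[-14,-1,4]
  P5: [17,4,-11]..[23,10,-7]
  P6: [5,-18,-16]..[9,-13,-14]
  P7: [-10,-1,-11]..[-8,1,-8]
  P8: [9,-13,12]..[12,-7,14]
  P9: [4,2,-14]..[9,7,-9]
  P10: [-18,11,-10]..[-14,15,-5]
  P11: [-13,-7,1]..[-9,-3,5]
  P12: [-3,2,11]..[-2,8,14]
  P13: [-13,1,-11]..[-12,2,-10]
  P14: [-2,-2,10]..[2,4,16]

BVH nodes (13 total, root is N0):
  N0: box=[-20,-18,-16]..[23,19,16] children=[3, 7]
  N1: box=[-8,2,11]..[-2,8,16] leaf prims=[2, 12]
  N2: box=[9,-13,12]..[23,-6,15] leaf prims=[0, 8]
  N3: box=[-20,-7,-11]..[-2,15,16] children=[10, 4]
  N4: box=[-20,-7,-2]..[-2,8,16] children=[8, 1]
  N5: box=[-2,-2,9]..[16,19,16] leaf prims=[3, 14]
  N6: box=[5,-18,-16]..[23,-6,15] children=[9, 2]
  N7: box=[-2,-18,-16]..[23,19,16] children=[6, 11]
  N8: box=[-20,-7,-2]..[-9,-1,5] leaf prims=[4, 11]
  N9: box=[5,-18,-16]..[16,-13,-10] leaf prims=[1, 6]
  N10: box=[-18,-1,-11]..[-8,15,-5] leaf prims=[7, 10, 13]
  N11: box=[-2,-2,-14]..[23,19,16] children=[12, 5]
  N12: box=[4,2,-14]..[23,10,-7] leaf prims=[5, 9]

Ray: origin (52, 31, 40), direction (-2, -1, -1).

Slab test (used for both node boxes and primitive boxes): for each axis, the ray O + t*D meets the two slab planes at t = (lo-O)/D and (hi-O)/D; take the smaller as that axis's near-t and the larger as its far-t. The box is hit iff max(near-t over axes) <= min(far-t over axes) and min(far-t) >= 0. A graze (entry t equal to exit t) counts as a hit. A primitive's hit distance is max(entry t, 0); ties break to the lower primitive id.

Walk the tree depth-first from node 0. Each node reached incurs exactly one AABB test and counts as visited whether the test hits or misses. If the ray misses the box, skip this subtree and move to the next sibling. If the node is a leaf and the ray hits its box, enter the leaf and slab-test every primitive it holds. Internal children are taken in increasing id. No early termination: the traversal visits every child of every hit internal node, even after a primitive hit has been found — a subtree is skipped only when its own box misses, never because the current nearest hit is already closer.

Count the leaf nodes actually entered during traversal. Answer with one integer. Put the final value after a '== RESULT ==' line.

Walk:
N0 x:[29/2,36] y:[12,49] z:[24,56] -> hit [24,36], descend [3, 7]
  N3 x:[27,36] y:[16,38] z:[24,51] -> hit [27,36], descend [4, 10]
    N4 x:[27,36] y:[23,38] z:[24,42] -> hit [27,36], descend [1, 8]
      N1 x:[27,30] y:[23,29] z:[24,29] -> hit [27,29] leaf, test {P2@t=27, P12@t=27}
      N8 x:[61/2,36] y:[32,38] z:[35,42] -> hit [35,36] leaf, test {P4(miss), P11(miss)}
    N10 x:[30,35] y:[16,32] z:[45,51] -> miss, prune
  N7 x:[29/2,27] y:[12,49] z:[24,56] -> hit [24,27], descend [6, 11]
    N6 x:[29/2,47/2] y:[37,49] z:[25,56] -> miss, prune
    N11 x:[29/2,27] y:[12,33] z:[24,54] -> hit [24,27], descend [5, 12]
      N5 x:[18,27] y:[12,33] z:[24,31] -> hit [24,27] leaf, test {P3(miss), P14@t=27}
      N12 x:[29/2,24] y:[21,29] z:[47,54] -> miss, prune

Summary -> nodes [0, 3, 4, 1, 8, 10, 7, 6, 11, 5, 12]; box-tests=11; leaf-entries=3; first=P2

== RESULT ==
3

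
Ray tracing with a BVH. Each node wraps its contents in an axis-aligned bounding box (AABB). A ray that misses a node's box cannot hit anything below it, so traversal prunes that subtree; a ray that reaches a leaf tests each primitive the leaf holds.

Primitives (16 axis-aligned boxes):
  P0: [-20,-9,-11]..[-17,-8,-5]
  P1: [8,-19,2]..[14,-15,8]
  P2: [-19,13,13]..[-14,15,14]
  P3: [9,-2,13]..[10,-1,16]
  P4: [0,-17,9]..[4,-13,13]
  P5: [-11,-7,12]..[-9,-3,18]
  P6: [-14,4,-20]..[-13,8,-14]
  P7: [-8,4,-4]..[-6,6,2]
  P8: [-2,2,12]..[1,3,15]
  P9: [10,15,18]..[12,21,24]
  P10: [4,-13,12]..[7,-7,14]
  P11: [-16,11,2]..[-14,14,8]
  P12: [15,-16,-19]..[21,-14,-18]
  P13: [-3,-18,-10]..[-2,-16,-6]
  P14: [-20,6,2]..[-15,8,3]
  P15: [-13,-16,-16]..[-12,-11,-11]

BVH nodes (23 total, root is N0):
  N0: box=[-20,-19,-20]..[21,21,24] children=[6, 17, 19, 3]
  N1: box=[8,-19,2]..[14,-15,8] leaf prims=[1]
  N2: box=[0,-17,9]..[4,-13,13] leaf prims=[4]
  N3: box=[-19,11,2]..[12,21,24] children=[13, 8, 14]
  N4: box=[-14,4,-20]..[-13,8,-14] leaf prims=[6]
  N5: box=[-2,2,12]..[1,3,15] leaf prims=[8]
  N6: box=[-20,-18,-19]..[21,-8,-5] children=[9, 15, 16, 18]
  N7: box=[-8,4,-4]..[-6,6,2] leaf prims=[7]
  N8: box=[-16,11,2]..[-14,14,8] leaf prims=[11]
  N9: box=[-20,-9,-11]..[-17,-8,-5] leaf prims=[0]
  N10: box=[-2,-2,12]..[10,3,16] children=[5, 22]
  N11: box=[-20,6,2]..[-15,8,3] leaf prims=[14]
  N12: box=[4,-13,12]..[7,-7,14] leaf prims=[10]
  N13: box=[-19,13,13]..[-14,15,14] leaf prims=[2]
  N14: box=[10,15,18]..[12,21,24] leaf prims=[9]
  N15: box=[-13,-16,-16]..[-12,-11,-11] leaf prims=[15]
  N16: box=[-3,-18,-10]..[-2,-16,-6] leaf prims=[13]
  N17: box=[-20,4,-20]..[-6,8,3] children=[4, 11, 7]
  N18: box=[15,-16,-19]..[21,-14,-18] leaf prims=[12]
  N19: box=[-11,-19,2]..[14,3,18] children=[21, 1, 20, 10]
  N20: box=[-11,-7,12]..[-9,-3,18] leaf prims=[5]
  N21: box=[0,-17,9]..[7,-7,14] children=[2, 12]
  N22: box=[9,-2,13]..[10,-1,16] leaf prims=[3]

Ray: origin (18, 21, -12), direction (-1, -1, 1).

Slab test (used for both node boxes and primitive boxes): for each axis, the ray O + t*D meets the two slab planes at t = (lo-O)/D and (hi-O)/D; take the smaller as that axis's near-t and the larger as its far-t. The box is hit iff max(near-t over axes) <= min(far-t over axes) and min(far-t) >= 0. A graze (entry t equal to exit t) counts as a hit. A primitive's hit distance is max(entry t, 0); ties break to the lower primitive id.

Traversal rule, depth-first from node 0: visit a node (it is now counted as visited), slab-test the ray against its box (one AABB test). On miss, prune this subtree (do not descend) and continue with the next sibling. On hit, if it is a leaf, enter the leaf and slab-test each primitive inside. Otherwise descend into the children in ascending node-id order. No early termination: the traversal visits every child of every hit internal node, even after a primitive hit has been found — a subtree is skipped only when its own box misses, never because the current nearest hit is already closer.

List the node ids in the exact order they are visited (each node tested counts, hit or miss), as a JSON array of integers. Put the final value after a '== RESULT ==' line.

Traverse from the root:
N0 x:[-3,38] y:[0,40] z:[-8,36] -> hit [0,36], descend [3, 6, 17, 19]
  N3 x:[6,37] y:[0,10] z:[14,36] -> miss, prune
  N6 x:[-3,38] y:[29,39] z:[-7,7] -> miss, prune
  N17 x:[24,38] y:[13,17] z:[-8,15] -> miss, prune
  N19 x:[4,29] y:[18,40] z:[14,30] -> hit [18,29], descend [1, 10, 20, 21]
    N1 x:[4,10] y:[36,40] z:[14,20] -> miss, prune
    N10 x:[8,20] y:[18,23] z:[24,28] -> miss, prune
    N20 x:[27,29] y:[24,28] z:[24,30] -> hit [27,28] leaf, test {P5@t=27}
    N21 x:[11,18] y:[28,38] z:[21,26] -> miss, prune

9 AABB tests over nodes [0, 3, 6, 17, 19, 1, 10, 20, 21]; 1 leaf entered; closest P5.

== RESULT ==
[0, 3, 6, 17, 19, 1, 10, 20, 21]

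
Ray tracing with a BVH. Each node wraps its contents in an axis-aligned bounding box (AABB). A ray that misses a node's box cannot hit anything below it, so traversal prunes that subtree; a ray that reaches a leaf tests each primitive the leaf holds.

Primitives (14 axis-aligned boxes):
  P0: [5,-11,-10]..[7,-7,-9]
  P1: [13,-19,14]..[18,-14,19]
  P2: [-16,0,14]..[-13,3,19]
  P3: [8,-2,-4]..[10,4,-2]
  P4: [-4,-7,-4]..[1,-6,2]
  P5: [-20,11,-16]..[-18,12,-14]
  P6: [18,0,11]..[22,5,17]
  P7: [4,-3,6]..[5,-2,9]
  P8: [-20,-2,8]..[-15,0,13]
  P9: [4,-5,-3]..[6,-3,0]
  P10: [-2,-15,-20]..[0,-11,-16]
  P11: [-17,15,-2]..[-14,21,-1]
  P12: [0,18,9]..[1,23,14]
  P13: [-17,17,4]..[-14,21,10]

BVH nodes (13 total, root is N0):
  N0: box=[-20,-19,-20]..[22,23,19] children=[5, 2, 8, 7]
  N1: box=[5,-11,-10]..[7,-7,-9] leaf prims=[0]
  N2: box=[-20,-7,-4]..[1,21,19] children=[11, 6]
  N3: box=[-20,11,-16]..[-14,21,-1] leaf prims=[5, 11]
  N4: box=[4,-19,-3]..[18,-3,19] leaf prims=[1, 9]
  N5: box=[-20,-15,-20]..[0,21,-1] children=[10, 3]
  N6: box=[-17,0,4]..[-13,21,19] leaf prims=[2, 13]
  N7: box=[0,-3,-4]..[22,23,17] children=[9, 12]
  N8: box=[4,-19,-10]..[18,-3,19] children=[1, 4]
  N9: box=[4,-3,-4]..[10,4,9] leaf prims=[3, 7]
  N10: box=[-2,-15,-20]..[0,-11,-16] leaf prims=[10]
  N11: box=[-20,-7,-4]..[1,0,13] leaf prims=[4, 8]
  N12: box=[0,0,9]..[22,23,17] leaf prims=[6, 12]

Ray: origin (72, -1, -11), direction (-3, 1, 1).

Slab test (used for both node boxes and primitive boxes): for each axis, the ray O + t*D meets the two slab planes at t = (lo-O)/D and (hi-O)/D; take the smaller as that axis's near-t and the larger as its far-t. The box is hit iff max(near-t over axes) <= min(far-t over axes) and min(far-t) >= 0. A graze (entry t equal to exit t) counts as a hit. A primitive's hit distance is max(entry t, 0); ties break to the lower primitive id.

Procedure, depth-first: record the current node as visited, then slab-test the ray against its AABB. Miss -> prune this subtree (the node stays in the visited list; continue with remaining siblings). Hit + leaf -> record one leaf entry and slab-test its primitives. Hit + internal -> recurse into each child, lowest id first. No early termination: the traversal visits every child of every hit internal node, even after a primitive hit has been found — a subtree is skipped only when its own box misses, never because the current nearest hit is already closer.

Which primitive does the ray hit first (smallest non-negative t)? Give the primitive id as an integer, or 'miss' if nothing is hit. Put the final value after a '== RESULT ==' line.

Traverse from the root:
N0 x:[50/3,92/3] y:[-18,24] z:[-9,30] -> hit [50/3,24], descend [2, 5, 7, 8]
  N2 x:[71/3,92/3] y:[-6,22] z:[7,30] -> miss, prune
  N5 x:[24,92/3] y:[-14,22] z:[-9,10] -> miss, prune
  N7 x:[50/3,24] y:[-2,24] z:[7,28] -> hit [50/3,24], descend [9, 12]
    N9 x:[62/3,68/3] y:[-2,5] z:[7,20] -> miss, prune
    N12 x:[50/3,24] y:[1,24] z:[20,28] -> hit [20,24] leaf, test {P6(miss), P12@t=71/3}
  N8 x:[18,68/3] y:[-18,-2] z:[1,30] -> miss, prune

7 AABB tests over nodes [0, 2, 5, 7, 9, 12, 8]; 1 leaf entered; closest P12.

== RESULT ==
12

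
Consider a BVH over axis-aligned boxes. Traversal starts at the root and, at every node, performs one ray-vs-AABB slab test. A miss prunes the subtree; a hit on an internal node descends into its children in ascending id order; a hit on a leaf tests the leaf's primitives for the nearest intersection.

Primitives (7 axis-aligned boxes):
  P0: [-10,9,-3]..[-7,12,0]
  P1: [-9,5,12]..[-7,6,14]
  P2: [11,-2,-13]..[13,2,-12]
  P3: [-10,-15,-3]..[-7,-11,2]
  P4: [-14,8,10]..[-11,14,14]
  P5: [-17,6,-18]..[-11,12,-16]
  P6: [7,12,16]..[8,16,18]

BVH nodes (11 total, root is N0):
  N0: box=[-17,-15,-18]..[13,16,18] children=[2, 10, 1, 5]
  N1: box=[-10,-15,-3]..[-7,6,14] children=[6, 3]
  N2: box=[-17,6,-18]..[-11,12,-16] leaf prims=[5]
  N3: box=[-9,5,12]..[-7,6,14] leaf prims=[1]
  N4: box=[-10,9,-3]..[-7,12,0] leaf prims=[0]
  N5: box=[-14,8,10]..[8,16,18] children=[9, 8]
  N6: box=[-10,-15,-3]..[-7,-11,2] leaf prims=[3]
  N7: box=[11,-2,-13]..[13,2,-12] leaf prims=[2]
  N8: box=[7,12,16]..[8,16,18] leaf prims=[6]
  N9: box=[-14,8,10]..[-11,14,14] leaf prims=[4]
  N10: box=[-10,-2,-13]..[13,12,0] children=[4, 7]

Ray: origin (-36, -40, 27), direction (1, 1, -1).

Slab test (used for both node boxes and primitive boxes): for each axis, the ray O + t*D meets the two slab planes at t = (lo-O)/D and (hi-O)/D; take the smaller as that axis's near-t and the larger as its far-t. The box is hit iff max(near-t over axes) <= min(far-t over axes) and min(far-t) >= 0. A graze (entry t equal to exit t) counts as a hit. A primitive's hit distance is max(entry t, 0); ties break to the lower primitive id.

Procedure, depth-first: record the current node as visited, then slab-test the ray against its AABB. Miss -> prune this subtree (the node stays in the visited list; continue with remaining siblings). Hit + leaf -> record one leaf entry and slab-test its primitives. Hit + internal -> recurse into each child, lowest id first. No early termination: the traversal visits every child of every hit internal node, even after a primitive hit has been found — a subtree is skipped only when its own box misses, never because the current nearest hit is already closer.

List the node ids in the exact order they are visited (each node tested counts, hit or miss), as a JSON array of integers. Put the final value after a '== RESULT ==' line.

Trace the traversal:
N0 x:[19,49] y:[25,56] z:[9,45] -> hit [25,45], descend [1, 2, 5, 10]
  N1 x:[26,29] y:[25,46] z:[13,30] -> hit [26,29], descend [3, 6]
    N3 x:[27,29] y:[45,46] z:[13,15] -> miss, prune
    N6 x:[26,29] y:[25,29] z:[25,30] -> hit [26,29] leaf, test {P3@t=26}
  N2 x:[19,25] y:[46,52] z:[43,45] -> miss, prune
  N5 x:[22,44] y:[48,56] z:[9,17] -> miss, prune
  N10 x:[26,49] y:[38,52] z:[27,40] -> hit [38,40], descend [4, 7]
    N4 x:[26,29] y:[49,52] z:[27,30] -> miss, prune
    N7 x:[47,49] y:[38,42] z:[39,40] -> miss, prune

Visited [0, 1, 3, 6, 2, 5, 10, 4, 7]. Tests: 9 box, 1 leaf. Nearest: P3.

== RESULT ==
[0, 1, 3, 6, 2, 5, 10, 4, 7]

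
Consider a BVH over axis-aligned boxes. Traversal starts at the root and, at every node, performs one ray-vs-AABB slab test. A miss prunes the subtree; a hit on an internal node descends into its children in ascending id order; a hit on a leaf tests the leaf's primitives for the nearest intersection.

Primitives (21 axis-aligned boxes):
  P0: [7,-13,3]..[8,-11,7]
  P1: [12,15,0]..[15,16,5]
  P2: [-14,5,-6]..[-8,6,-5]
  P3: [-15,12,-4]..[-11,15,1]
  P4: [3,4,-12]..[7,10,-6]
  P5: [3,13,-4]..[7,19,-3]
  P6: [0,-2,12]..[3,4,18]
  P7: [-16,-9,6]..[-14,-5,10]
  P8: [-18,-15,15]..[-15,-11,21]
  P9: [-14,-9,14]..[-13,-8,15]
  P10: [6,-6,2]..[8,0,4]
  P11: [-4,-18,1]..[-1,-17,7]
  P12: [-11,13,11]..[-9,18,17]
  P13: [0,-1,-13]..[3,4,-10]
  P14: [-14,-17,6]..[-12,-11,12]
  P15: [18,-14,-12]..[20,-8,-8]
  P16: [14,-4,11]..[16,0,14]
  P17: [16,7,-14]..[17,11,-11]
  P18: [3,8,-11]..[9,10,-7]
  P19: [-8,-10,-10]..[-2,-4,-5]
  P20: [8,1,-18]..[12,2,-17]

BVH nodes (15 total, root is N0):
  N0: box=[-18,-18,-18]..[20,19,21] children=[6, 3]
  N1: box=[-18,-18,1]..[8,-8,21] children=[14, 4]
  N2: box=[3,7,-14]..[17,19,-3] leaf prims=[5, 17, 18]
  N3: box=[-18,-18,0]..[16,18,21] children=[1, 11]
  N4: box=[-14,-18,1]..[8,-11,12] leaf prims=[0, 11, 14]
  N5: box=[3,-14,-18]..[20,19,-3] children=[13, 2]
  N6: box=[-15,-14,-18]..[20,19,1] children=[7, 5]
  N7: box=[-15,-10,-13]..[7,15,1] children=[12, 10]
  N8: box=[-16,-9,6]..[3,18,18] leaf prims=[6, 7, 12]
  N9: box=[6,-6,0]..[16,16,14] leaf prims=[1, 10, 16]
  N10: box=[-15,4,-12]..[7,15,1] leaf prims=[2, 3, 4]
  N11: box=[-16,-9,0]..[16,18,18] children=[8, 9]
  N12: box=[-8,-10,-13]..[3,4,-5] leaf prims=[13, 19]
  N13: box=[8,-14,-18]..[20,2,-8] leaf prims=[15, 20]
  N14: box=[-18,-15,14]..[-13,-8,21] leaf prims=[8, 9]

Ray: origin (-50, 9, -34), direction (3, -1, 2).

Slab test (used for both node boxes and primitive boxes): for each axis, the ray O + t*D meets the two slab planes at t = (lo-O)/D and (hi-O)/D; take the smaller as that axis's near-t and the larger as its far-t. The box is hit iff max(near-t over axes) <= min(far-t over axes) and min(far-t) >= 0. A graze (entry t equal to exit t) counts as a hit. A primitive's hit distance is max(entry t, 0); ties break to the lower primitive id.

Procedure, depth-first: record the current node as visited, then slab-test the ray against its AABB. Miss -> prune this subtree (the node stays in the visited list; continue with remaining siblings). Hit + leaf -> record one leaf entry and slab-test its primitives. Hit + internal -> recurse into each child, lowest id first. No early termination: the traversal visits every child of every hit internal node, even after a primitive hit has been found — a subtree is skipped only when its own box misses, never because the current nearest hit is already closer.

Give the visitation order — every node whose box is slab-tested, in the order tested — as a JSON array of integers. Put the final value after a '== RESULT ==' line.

Walk:
N0 x:[32/3,70/3] y:[-10,27] z:[8,55/2] -> hit [32/3,70/3], descend [3, 6]
  N3 x:[32/3,22] y:[-9,27] z:[17,55/2] -> hit [17,22], descend [1, 11]
    N1 x:[32/3,58/3] y:[17,27] z:[35/2,55/2] -> hit [35/2,58/3], descend [4, 14]
      N4 x:[12,58/3] y:[20,27] z:[35/2,23] -> miss, prune
      N14 x:[32/3,37/3] y:[17,24] z:[24,55/2] -> miss, prune
    N11 x:[34/3,22] y:[-9,18] z:[17,26] -> hit [17,18], descend [8, 9]
      N8 x:[34/3,53/3] y:[-9,18] z:[20,26] -> miss, prune
      N9 x:[56/3,22] y:[-7,15] z:[17,24] -> miss, prune
  N6 x:[35/3,70/3] y:[-10,23] z:[8,35/2] -> hit [35/3,35/2], descend [5, 7]
    N5 x:[53/3,70/3] y:[-10,23] z:[8,31/2] -> miss, prune
    N7 x:[35/3,19] y:[-6,19] z:[21/2,35/2] -> hit [35/3,35/2], descend [10, 12]
      N10 x:[35/3,19] y:[-6,5] z:[11,35/2] -> miss, prune
      N12 x:[14,53/3] y:[5,19] z:[21/2,29/2] -> hit [14,29/2] leaf, test {P13(miss), P19@t=14}

Visited [0, 3, 1, 4, 14, 11, 8, 9, 6, 5, 7, 10, 12]. Tests: 13 box, 1 leaf. Nearest: P19.

== RESULT ==
[0, 3, 1, 4, 14, 11, 8, 9, 6, 5, 7, 10, 12]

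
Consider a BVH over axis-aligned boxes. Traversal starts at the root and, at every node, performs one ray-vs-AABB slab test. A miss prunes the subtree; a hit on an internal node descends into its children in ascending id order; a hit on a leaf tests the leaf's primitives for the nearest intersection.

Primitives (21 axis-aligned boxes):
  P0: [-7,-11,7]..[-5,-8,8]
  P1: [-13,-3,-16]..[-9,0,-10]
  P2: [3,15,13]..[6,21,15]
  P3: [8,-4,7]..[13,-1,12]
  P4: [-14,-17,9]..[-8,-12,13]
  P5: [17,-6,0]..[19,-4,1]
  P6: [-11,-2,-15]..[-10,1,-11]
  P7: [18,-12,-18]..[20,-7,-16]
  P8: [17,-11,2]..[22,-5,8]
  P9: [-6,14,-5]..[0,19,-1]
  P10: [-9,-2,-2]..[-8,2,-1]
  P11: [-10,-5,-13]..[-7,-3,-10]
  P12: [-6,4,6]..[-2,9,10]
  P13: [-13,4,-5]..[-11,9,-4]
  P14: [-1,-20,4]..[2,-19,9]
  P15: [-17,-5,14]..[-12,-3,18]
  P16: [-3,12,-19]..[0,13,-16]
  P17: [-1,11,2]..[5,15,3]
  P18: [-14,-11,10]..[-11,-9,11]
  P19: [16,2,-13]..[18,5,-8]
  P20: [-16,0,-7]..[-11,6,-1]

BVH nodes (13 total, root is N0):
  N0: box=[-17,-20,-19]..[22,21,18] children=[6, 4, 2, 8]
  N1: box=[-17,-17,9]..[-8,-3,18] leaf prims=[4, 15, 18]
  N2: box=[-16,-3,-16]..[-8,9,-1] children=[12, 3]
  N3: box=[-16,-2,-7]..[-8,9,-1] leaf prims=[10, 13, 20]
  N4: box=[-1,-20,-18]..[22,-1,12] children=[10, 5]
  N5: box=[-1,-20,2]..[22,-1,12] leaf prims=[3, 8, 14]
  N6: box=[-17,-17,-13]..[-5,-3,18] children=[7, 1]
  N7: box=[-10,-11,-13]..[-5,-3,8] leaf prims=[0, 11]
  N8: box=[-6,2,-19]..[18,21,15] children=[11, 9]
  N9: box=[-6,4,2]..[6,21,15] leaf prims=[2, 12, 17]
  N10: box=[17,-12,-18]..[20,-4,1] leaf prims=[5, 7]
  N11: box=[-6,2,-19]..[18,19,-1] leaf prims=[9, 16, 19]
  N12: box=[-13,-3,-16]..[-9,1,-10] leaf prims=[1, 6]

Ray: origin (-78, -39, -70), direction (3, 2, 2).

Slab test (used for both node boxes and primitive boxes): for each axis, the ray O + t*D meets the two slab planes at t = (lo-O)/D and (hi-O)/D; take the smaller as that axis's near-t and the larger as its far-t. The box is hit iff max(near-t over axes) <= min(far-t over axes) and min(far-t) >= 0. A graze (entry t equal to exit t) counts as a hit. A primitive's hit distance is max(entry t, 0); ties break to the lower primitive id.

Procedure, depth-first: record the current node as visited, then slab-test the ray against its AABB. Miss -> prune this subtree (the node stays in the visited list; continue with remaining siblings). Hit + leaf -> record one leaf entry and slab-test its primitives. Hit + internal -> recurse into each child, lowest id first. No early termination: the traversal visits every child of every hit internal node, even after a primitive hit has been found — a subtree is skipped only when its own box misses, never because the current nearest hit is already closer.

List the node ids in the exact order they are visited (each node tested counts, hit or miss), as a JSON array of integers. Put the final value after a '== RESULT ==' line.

Traverse from the root:
N0 x:[61/3,100/3] y:[19/2,30] z:[51/2,44] -> hit [51/2,30], descend [2, 4, 6, 8]
  N2 x:[62/3,70/3] y:[18,24] z:[27,69/2] -> miss, prune
  N4 x:[77/3,100/3] y:[19/2,19] z:[26,41] -> miss, prune
  N6 x:[61/3,73/3] y:[11,18] z:[57/2,44] -> miss, prune
  N8 x:[24,32] y:[41/2,30] z:[51/2,85/2] -> hit [51/2,30], descend [9, 11]
    N9 x:[24,28] y:[43/2,30] z:[36,85/2] -> miss, prune
    N11 x:[24,32] y:[41/2,29] z:[51/2,69/2] -> hit [51/2,29] leaf, test {P9(miss), P16@t=51/2, P19(miss)}

7 AABB tests over nodes [0, 2, 4, 6, 8, 9, 11]; 1 leaf entered; closest P16.

== RESULT ==
[0, 2, 4, 6, 8, 9, 11]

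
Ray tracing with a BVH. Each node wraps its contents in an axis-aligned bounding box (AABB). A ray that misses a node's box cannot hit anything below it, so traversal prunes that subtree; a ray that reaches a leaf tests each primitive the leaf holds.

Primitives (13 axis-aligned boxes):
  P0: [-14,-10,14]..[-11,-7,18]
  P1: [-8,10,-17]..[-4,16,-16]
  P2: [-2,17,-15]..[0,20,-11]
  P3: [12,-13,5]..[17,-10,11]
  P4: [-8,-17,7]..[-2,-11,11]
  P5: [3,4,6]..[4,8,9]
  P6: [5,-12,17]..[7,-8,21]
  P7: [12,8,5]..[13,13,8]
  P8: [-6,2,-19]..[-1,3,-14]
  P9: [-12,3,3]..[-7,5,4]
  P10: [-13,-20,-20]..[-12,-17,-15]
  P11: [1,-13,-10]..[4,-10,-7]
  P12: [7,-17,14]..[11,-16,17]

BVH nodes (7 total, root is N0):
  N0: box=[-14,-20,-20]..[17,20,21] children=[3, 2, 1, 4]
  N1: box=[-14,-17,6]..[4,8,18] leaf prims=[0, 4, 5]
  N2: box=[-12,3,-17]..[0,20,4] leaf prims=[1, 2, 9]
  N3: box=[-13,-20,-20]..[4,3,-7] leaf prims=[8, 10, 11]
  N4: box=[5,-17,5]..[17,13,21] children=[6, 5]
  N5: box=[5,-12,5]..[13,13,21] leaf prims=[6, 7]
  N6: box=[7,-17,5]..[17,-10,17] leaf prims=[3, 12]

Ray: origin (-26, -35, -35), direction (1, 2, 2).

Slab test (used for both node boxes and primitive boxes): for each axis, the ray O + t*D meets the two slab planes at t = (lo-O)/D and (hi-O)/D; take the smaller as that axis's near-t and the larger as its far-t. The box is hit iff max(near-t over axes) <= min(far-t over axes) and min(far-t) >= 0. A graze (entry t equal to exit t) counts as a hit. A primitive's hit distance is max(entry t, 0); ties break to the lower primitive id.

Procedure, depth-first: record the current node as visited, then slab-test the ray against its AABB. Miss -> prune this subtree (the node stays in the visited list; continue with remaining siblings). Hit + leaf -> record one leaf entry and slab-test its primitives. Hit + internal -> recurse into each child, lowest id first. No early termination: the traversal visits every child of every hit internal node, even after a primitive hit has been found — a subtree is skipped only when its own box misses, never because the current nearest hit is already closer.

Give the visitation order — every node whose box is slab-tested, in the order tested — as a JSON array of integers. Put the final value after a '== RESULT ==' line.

Walk:
N0 x:[12,43] y:[15/2,55/2] z:[15/2,28] -> hit [12,55/2], descend [1, 2, 3, 4]
  N1 x:[12,30] y:[9,43/2] z:[41/2,53/2] -> hit [41/2,43/2] leaf, test {P0(miss), P4(miss), P5(miss)}
  N2 x:[14,26] y:[19,55/2] z:[9,39/2] -> hit [19,39/2] leaf, test {P1(miss), P2(miss), P9@t=19}
  N3 x:[13,30] y:[15/2,19] z:[15/2,14] -> hit [13,14] leaf, test {P8(miss), P10(miss), P11(miss)}
  N4 x:[31,43] y:[9,24] z:[20,28] -> miss, prune

Visited [0, 1, 2, 3, 4]. Tests: 5 box, 3 leaf. Nearest: P9.

== RESULT ==
[0, 1, 2, 3, 4]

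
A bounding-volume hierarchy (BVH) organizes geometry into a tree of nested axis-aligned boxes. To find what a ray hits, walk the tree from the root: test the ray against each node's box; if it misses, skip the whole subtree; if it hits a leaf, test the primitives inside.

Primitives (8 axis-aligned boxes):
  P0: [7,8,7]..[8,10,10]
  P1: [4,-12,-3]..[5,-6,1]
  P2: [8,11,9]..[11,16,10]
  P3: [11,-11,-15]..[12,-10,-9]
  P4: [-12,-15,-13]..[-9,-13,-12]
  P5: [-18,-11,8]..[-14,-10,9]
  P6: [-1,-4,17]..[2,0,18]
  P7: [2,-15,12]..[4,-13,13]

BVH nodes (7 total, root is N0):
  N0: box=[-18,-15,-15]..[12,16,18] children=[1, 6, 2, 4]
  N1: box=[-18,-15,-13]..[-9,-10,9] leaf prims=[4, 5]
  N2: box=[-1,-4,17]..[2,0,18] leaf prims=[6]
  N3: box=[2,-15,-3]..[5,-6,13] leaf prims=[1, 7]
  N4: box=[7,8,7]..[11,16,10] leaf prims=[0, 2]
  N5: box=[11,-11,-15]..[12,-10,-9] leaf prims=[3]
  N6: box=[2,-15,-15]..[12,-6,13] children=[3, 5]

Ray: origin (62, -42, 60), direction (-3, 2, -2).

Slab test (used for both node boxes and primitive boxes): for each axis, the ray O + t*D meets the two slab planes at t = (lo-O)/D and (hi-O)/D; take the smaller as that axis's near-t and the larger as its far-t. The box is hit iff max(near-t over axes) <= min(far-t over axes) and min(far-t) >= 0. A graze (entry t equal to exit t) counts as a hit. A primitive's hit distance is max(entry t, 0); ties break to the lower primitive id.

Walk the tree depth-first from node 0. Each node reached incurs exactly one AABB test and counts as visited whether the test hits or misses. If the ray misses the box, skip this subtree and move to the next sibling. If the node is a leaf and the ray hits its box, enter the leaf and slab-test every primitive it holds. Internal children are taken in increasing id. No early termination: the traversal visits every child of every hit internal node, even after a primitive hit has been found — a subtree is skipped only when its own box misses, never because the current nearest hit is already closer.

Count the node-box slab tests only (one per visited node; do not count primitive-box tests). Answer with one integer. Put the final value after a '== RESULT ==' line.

Traverse from the root:
N0 x:[50/3,80/3] y:[27/2,29] z:[21,75/2] -> hit [21,80/3], descend [1, 2, 4, 6]
  N1 x:[71/3,80/3] y:[27/2,16] z:[51/2,73/2] -> miss, prune
  N2 x:[20,21] y:[19,21] z:[21,43/2] -> hit [21,21] leaf, test {P6@t=21}
  N4 x:[17,55/3] y:[25,29] z:[25,53/2] -> miss, prune
  N6 x:[50/3,20] y:[27/2,18] z:[47/2,75/2] -> miss, prune

order=[0, 1, 2, 4, 6]  |boxes|=5  |leaves|=1  hit=P6

== RESULT ==
5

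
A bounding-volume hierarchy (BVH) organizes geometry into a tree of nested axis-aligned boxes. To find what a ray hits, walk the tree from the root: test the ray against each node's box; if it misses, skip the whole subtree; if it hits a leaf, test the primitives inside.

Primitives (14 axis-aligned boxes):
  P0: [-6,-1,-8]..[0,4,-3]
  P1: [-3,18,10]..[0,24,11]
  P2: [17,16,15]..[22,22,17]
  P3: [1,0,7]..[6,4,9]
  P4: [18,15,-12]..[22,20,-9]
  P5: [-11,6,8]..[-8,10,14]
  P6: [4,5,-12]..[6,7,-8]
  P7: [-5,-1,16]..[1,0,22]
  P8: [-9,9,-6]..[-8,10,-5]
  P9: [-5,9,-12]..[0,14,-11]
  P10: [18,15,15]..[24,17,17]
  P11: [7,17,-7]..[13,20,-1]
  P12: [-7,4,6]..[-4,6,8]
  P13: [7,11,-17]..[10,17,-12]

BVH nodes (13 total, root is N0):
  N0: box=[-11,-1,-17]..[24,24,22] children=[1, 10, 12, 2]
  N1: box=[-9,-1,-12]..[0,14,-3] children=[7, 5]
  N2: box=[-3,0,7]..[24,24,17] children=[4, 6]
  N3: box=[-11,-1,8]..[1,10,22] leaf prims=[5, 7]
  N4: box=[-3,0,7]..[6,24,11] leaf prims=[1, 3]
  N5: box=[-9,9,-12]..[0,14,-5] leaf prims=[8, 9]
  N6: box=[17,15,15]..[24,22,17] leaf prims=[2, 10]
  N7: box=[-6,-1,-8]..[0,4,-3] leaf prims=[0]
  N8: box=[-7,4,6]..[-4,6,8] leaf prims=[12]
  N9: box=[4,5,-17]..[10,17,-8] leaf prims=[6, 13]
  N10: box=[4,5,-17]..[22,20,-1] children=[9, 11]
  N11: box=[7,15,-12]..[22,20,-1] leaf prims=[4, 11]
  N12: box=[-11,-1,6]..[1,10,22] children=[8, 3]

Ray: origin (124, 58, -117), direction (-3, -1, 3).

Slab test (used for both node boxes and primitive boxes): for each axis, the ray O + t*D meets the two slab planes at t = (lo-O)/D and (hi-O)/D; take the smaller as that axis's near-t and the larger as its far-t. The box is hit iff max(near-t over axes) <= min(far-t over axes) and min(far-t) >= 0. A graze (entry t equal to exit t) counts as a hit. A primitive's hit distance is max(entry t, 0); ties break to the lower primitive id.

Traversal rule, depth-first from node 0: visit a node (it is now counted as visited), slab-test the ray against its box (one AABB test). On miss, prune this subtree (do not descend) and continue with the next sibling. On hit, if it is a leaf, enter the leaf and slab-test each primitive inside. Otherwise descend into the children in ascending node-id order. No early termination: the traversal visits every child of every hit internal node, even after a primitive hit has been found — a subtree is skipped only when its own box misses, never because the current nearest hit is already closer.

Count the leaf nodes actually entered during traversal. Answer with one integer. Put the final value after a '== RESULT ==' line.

Trace the traversal:
N0 x:[100/3,45] y:[34,59] z:[100/3,139/3] -> hit [34,45], descend [1, 2, 10, 12]
  N1 x:[124/3,133/3] y:[44,59] z:[35,38] -> miss, prune
  N2 x:[100/3,127/3] y:[34,58] z:[124/3,134/3] -> hit [124/3,127/3], descend [4, 6]
    N4 x:[118/3,127/3] y:[34,58] z:[124/3,128/3] -> hit [124/3,127/3] leaf, test {P1(miss), P3(miss)}
    N6 x:[100/3,107/3] y:[36,43] z:[44,134/3] -> miss, prune
  N10 x:[34,40] y:[38,53] z:[100/3,116/3] -> hit [38,116/3], descend [9, 11]
    N9 x:[38,40] y:[41,53] z:[100/3,109/3] -> miss, prune
    N11 x:[34,39] y:[38,43] z:[35,116/3] -> hit [38,116/3] leaf, test {P4(miss), P11@t=38}
  N12 x:[41,45] y:[48,59] z:[41,139/3] -> miss, prune

Summary -> nodes [0, 1, 2, 4, 6, 10, 9, 11, 12]; box-tests=9; leaf-entries=2; first=P11

== RESULT ==
2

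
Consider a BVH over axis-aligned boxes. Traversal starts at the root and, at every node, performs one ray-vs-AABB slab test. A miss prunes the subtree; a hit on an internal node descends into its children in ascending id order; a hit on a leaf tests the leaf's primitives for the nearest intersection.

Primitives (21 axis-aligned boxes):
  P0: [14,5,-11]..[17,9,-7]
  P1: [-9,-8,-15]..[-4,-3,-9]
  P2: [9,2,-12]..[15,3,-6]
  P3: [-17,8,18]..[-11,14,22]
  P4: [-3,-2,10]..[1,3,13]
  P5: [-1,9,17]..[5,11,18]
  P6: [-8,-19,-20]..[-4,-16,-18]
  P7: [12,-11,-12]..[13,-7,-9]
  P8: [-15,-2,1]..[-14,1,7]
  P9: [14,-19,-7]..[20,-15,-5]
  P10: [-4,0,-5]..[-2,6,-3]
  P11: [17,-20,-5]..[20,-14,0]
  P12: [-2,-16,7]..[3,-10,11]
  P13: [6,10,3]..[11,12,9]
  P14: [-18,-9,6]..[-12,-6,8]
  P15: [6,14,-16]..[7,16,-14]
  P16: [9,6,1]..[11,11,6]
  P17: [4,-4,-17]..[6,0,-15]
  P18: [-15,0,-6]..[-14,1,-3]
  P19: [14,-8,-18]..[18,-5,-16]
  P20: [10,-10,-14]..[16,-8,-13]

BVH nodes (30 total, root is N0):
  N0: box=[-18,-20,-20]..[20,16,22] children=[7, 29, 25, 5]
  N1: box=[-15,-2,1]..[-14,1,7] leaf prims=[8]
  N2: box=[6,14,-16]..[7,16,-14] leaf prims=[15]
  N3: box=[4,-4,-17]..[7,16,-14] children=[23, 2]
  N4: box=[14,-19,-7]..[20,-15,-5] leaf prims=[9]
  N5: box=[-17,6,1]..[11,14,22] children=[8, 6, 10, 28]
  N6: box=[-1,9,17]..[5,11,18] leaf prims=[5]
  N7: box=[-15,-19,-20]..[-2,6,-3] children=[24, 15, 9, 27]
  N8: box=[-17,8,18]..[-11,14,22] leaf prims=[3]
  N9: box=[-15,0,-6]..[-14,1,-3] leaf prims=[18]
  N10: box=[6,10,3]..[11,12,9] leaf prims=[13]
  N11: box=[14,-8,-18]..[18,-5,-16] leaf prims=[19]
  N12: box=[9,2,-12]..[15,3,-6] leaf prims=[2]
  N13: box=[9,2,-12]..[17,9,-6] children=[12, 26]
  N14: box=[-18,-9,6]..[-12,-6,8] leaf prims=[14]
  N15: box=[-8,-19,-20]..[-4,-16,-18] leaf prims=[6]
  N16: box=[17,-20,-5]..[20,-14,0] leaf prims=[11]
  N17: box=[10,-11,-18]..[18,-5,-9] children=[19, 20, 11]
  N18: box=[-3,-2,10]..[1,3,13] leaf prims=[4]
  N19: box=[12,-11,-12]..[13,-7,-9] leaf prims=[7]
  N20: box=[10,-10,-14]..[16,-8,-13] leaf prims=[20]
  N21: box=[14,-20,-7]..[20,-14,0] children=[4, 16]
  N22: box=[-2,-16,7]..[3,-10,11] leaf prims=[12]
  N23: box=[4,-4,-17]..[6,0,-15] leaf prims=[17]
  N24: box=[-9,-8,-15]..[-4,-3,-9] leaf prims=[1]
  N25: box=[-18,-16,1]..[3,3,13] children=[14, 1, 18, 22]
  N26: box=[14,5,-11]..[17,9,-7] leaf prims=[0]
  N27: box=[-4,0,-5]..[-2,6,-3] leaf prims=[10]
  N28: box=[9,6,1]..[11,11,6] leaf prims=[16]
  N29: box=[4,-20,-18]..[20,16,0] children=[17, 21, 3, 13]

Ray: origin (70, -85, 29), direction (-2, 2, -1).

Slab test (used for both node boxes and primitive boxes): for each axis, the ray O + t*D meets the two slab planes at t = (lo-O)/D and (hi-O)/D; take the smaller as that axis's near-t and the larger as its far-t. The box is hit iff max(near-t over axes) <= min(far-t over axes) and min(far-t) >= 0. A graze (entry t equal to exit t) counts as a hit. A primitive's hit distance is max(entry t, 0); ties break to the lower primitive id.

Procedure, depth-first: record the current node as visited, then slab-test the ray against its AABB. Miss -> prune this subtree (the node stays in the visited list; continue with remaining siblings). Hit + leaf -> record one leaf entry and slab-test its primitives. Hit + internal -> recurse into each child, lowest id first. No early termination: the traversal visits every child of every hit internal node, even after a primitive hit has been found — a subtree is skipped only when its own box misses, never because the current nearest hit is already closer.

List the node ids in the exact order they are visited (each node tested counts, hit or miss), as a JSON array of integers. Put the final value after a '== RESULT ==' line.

Trace the traversal:
N0 x:[25,44] y:[65/2,101/2] z:[7,49] -> hit [65/2,44], descend [5, 7, 25, 29]
  N5 x:[59/2,87/2] y:[91/2,99/2] z:[7,28] -> miss, prune
  N7 x:[36,85/2] y:[33,91/2] z:[32,49] -> hit [36,85/2], descend [9, 15, 24, 27]
    N9 x:[42,85/2] y:[85/2,43] z:[32,35] -> miss, prune
    N15 x:[37,39] y:[33,69/2] z:[47,49] -> miss, prune
    N24 x:[37,79/2] y:[77/2,41] z:[38,44] -> hit [77/2,79/2] leaf, test {P1@t=77/2}
    N27 x:[36,37] y:[85/2,91/2] z:[32,34] -> miss, prune
  N25 x:[67/2,44] y:[69/2,44] z:[16,28] -> miss, prune
  N29 x:[25,33] y:[65/2,101/2] z:[29,47] -> hit [65/2,33], descend [3, 13, 17, 21]
    N3 x:[63/2,33] y:[81/2,101/2] z:[43,46] -> miss, prune
    N13 x:[53/2,61/2] y:[87/2,47] z:[35,41] -> miss, prune
    N17 x:[26,30] y:[37,40] z:[38,47] -> miss, prune
    N21 x:[25,28] y:[65/2,71/2] z:[29,36] -> miss, prune

order=[0, 5, 7, 9, 15, 24, 27, 25, 29, 3, 13, 17, 21]  |boxes|=13  |leaves|=1  hit=P1

== RESULT ==
[0, 5, 7, 9, 15, 24, 27, 25, 29, 3, 13, 17, 21]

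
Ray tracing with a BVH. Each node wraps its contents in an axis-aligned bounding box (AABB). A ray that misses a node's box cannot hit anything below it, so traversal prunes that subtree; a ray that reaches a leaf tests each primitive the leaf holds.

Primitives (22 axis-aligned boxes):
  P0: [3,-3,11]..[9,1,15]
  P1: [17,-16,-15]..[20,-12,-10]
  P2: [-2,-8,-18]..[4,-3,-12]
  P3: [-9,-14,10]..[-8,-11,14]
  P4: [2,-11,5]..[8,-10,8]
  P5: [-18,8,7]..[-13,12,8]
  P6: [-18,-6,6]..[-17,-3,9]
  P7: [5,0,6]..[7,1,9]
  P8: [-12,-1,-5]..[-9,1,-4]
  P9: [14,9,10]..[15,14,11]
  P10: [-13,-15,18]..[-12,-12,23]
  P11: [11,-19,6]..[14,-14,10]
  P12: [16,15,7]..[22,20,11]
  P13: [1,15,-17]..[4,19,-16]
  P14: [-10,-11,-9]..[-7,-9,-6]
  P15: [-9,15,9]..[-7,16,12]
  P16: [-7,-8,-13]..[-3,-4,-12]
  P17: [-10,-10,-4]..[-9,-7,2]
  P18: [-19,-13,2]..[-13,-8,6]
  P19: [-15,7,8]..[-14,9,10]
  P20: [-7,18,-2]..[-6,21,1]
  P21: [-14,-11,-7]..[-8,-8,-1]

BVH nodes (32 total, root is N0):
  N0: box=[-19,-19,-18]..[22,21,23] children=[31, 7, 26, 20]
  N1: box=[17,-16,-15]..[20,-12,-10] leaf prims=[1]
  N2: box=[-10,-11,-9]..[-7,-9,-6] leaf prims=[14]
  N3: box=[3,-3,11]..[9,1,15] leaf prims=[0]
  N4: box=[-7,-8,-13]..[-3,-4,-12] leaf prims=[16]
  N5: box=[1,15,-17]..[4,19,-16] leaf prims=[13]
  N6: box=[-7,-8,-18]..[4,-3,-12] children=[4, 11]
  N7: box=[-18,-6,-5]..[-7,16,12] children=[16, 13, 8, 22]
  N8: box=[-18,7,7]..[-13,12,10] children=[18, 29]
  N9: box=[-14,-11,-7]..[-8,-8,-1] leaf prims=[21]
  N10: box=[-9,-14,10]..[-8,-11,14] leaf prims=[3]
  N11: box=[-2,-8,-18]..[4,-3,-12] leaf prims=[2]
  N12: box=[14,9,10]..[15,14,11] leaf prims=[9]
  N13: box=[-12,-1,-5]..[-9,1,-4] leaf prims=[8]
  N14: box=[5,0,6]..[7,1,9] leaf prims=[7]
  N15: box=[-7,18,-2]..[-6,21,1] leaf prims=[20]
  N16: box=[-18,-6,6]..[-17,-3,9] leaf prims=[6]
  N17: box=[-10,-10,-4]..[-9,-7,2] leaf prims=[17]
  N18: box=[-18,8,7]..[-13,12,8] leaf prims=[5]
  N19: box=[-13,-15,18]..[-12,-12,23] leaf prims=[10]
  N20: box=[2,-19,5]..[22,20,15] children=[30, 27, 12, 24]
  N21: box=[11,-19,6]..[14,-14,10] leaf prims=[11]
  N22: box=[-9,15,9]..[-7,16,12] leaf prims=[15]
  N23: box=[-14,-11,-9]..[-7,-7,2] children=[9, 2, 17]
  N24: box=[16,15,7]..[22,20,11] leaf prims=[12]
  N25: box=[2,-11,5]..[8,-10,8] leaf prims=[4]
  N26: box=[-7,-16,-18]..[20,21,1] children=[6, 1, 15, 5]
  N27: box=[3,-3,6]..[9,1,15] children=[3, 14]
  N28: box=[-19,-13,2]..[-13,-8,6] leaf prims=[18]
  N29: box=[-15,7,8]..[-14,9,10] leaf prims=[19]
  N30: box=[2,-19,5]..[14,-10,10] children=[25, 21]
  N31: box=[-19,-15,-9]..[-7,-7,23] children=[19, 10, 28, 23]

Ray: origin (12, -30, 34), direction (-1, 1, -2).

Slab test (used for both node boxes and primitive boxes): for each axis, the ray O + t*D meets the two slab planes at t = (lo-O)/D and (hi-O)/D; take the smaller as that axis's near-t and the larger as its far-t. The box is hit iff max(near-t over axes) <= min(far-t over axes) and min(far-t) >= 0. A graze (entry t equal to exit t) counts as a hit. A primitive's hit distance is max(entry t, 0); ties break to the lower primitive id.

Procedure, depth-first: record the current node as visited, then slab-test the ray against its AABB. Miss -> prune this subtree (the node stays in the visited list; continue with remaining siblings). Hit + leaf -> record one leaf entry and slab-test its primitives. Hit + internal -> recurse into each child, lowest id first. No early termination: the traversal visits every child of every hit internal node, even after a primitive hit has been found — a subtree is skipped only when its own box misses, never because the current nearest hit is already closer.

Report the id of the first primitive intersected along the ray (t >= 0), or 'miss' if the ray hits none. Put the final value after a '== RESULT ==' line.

Trace the traversal:
N0 x:[-10,31] y:[11,51] z:[11/2,26] -> hit [11,26], descend [7, 20, 26, 31]
  N7 x:[19,30] y:[24,46] z:[11,39/2] -> miss, prune
  N20 x:[-10,10] y:[11,50] z:[19/2,29/2] -> miss, prune
  N26 x:[-8,19] y:[14,51] z:[33/2,26] -> hit [33/2,19], descend [1, 5, 6, 15]
    N1 x:[-8,-5] y:[14,18] z:[22,49/2] -> miss, prune
    N5 x:[8,11] y:[45,49] z:[25,51/2] -> miss, prune
    N6 x:[8,19] y:[22,27] z:[23,26] -> miss, prune
    N15 x:[18,19] y:[48,51] z:[33/2,18] -> miss, prune
  N31 x:[19,31] y:[15,23] z:[11/2,43/2] -> hit [19,43/2], descend [10, 19, 23, 28]
    N10 x:[20,21] y:[16,19] z:[10,12] -> miss, prune
    N19 x:[24,25] y:[15,18] z:[11/2,8] -> miss, prune
    N23 x:[19,26] y:[19,23] z:[16,43/2] -> hit [19,43/2], descend [2, 9, 17]
      N2 x:[19,22] y:[19,21] z:[20,43/2] -> hit [20,21] leaf, test {P14@t=20}
      N9 x:[20,26] y:[19,22] z:[35/2,41/2] -> hit [20,41/2] leaf, test {P21@t=20}
      N17 x:[21,22] y:[20,23] z:[16,19] -> miss, prune
    N28 x:[25,31] y:[17,22] z:[14,16] -> miss, prune

16 AABB tests over nodes [0, 7, 20, 26, 1, 5, 6, 15, 31, 10, 19, 23, 2, 9, 17, 28]; 2 leaves entered; closest P14.

== RESULT ==
14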